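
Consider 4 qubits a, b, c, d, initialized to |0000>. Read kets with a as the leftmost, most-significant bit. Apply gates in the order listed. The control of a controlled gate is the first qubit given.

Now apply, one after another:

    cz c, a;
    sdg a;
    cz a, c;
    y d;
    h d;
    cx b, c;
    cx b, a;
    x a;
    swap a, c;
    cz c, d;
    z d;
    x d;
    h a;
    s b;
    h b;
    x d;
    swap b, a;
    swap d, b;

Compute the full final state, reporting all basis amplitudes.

The final amplitudes are 0 on |0000>, 0 on |0001>, sqrt(2)*I/4 on |0010>, sqrt(2)*I/4 on |0011>, 0 on |0100>, 0 on |0101>, -sqrt(2)*I/4 on |0110>, -sqrt(2)*I/4 on |0111>, 0 on |1000>, 0 on |1001>, sqrt(2)*I/4 on |1010>, sqrt(2)*I/4 on |1011>, 0 on |1100>, 0 on |1101>, -sqrt(2)*I/4 on |1110>, -sqrt(2)*I/4 on |1111>.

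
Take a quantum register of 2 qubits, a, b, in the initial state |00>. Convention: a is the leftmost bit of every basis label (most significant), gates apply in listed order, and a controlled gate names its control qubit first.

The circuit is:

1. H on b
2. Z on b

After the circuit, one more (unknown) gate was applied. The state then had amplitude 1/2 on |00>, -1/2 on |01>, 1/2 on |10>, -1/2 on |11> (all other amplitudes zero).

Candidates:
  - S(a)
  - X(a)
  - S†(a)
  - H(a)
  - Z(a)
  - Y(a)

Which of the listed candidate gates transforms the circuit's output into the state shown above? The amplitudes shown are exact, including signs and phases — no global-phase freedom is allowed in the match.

The applied gate was H(a).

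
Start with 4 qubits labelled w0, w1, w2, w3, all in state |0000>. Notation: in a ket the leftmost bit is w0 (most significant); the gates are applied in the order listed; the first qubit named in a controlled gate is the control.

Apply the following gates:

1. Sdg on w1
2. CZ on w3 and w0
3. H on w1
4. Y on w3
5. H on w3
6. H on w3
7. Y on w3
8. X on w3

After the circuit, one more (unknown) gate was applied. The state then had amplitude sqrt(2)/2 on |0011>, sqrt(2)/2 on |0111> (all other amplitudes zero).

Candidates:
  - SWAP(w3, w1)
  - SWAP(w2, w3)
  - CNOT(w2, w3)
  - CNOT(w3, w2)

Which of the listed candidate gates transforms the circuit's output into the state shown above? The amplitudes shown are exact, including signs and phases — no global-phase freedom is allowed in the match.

It was CNOT(w3, w2) that produced the state shown. Key observation: the block from step 4 through step 7 cancels to the identity and can be dropped.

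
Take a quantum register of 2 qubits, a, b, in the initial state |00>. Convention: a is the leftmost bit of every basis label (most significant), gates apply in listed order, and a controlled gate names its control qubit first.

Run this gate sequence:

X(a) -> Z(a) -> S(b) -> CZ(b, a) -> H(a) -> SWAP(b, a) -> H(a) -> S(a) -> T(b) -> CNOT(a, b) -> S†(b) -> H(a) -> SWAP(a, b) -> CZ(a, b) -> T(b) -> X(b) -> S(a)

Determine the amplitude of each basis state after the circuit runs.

The resulting statevector has amplitude sqrt(2)*(1 - exp(I*pi/4))/4 on |00>, sqrt(2)*(-1 + exp(3*I*pi/4))/4 on |01>, sqrt(2)*(-I - exp(3*I*pi/4))/4 on |10>, sqrt(2)*(-I + exp(I*pi/4))/4 on |11>.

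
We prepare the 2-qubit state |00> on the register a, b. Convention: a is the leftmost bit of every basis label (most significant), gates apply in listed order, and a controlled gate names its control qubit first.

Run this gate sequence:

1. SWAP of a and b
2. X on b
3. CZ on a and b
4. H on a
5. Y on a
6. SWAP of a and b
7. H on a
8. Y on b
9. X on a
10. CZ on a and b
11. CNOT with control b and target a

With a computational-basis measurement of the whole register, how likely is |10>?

Outcome |10> occurs with probability 1/4.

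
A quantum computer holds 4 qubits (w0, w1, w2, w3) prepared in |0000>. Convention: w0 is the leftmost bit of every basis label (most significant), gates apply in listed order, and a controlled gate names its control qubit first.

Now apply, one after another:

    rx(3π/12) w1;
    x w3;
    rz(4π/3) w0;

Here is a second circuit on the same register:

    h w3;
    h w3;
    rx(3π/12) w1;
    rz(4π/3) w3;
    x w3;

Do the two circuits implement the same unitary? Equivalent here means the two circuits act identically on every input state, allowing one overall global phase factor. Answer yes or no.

No: there is an input state on which the two circuits produce genuinely different outputs (not merely differing by a phase).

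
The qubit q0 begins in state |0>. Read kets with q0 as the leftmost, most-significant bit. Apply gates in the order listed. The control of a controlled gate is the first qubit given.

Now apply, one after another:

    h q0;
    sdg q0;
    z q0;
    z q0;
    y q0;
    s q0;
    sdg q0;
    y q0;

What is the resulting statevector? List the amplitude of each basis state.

After the circuit, the state carries amplitude sqrt(2)/2 on |0>, -sqrt(2)*I/2 on |1>. Key observation: gates 5-8 undo each other exactly, leaving only the rest of the circuit to track.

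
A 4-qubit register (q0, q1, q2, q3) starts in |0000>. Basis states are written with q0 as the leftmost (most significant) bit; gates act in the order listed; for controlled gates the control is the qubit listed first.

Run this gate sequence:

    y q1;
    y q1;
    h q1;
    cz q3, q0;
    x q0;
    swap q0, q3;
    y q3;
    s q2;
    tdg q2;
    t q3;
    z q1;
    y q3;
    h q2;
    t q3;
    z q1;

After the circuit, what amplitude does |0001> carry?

The final state's coefficient on |0001> equals exp(I*pi/4)/2.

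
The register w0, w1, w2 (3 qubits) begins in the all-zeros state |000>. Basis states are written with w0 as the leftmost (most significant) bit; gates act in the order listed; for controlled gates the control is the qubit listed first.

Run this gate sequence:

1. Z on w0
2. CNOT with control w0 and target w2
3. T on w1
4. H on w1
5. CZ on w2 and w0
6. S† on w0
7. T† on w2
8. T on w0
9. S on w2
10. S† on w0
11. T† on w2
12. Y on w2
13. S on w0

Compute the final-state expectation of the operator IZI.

In the final state, IZI has expectation 0.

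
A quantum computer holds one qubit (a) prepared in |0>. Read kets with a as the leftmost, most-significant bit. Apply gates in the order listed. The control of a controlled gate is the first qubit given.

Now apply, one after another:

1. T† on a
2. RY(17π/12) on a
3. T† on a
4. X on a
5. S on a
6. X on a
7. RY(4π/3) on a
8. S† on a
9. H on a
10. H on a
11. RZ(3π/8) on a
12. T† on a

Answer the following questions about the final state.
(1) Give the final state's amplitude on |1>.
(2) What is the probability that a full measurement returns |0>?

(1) |1> carries amplitude sqrt(3)*sqrt(1/2 - sqrt(2)/4)*exp(-I*pi/16)/4 + sqrt(3)*I*sqrt(1/2 - sqrt(2)/4)*exp(-5*I*pi/16)/4 + I*sqrt(sqrt(2)/4 + 1/2)*exp(-5*I*pi/16)/4 - 3*sqrt(sqrt(2)/4 + 1/2)*exp(-I*pi/16)/4 in the final state. Key observation: gates 9-10 undo each other exactly, leaving only the rest of the circuit to track.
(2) Outcome |0> occurs with probability -sqrt(2)/16 + sqrt(3)/16 + sqrt(6)/16 + 11/16.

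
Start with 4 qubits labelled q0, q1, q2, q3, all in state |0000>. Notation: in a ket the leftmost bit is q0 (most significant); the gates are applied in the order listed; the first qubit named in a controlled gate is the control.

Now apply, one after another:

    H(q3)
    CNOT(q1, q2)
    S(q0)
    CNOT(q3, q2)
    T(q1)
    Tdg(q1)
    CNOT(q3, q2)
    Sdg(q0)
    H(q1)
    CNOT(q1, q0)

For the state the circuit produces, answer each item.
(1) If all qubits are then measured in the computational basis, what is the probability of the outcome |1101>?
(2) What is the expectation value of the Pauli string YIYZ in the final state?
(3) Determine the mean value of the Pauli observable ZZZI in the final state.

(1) Outcome |1101> occurs with probability 1/4. Key observation: gates 3-8 undo each other exactly, leaving only the rest of the circuit to track.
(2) In the final state, YIYZ has expectation 0.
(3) The observable ZZZI averages to 1.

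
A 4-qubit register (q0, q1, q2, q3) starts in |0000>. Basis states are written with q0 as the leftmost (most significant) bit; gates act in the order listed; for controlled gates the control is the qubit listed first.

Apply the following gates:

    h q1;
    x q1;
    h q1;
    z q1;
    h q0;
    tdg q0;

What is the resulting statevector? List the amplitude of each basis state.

After the circuit, the state carries amplitude sqrt(2)/2 on |0000>, -sqrt(2)*exp(3*I*pi/4)/2 on |1000>, and 0 on every other basis state.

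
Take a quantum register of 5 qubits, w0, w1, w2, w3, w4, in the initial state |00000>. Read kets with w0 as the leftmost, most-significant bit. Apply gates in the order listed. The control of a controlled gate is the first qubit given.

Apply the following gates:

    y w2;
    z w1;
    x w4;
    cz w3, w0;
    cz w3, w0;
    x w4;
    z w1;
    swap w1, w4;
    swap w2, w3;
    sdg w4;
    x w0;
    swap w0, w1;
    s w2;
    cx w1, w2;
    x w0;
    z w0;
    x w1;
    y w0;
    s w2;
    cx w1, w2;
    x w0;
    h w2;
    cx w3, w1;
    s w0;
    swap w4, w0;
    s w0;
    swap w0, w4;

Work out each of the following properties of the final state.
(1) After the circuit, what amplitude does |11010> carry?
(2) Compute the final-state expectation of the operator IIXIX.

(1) The amplitude on |11010> is sqrt(2)/2.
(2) The observable IIXIX averages to 0.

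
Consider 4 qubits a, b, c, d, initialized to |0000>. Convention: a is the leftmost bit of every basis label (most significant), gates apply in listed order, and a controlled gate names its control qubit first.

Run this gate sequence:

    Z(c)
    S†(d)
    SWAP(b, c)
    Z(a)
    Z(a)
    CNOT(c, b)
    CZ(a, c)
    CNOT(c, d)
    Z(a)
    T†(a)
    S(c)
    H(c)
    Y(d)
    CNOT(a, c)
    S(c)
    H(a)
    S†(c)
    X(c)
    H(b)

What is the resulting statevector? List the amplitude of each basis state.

The final amplitudes are 0 on |0000>, sqrt(2)*I/4 on |0001>, 0 on |0010>, sqrt(2)*I/4 on |0011>, 0 on |0100>, sqrt(2)*I/4 on |0101>, 0 on |0110>, sqrt(2)*I/4 on |0111>, 0 on |1000>, sqrt(2)*I/4 on |1001>, 0 on |1010>, sqrt(2)*I/4 on |1011>, 0 on |1100>, sqrt(2)*I/4 on |1101>, 0 on |1110>, sqrt(2)*I/4 on |1111>.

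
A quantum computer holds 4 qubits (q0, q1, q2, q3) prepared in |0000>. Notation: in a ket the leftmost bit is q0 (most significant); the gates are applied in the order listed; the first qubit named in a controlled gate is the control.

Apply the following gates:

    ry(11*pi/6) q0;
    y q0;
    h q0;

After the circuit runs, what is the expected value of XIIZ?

The expectation value of XIIZ is -sqrt(3)/2.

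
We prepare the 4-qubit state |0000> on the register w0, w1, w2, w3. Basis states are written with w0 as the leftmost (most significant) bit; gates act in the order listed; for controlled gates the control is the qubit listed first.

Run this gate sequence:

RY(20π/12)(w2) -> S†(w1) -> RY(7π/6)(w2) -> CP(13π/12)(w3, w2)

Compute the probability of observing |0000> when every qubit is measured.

A full measurement returns |0000> with probability 1/2 - sqrt(3)/4.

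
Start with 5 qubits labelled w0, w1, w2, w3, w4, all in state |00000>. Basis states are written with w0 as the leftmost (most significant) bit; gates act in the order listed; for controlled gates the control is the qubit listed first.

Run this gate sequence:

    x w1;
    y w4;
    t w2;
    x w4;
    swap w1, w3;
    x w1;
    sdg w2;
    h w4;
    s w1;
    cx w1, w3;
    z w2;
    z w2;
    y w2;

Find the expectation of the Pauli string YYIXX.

In the final state, YYIXX has expectation 0.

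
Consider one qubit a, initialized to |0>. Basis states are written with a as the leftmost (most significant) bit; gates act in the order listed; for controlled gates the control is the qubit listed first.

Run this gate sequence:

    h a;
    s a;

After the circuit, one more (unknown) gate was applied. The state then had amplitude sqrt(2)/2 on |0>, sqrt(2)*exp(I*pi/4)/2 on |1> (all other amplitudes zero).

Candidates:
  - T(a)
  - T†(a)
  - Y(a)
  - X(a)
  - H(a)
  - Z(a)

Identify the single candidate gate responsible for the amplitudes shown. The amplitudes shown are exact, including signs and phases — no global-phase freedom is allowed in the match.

The applied gate was T†(a).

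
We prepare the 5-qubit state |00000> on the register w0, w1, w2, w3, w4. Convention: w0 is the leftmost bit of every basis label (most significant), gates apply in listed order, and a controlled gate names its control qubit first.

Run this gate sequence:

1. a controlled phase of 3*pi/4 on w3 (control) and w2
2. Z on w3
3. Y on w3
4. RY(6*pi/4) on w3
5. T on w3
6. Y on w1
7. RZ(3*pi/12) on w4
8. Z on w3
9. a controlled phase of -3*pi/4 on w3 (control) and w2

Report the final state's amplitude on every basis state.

The resulting statevector has amplitude -sqrt(2)*exp(7*I*pi/8)/2 on |01000>, -sqrt(2)*exp(I*pi/8)/2 on |01010>, and 0 on every other basis state.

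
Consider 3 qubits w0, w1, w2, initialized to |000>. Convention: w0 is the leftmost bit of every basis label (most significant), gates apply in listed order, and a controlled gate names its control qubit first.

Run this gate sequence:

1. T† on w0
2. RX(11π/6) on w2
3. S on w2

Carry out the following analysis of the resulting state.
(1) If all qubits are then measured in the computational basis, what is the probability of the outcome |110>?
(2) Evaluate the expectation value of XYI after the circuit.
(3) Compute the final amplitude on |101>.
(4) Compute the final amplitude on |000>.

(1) Outcome |110> occurs with probability 0.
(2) The observable XYI averages to 0.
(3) |101> carries amplitude 0 in the final state.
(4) The amplitude on |000> is -sqrt(6)/4 - sqrt(2)/4.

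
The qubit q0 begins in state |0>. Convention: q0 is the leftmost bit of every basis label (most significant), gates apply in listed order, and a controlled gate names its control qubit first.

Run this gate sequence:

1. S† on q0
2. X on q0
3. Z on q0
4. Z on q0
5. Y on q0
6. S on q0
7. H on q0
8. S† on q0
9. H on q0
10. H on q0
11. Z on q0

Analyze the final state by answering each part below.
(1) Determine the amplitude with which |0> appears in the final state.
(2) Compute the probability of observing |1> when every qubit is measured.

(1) |0> carries amplitude -sqrt(2)*I/2 in the final state.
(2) Outcome |1> occurs with probability 1/2.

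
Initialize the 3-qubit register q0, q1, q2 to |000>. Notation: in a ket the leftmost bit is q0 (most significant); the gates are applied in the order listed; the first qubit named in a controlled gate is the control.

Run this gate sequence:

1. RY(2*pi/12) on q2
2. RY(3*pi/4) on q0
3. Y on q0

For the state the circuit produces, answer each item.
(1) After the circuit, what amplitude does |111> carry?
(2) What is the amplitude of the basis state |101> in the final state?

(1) The amplitude on |111> is 0.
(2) |101> carries amplitude -sqrt(2)*I*sqrt(2 - sqrt(2))/8 + sqrt(6)*I*sqrt(2 - sqrt(2))/8 in the final state.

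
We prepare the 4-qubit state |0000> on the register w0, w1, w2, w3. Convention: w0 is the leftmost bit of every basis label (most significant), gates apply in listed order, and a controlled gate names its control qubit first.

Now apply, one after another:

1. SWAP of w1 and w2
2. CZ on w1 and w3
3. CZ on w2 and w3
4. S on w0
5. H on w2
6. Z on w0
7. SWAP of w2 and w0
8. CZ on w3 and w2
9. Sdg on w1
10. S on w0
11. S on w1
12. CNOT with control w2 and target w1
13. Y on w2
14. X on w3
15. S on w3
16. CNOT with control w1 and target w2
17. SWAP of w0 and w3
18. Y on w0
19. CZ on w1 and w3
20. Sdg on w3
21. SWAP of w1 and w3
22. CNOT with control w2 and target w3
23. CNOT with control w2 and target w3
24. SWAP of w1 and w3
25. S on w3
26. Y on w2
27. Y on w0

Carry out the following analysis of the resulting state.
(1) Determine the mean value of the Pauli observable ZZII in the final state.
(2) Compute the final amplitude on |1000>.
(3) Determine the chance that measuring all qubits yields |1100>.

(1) The observable ZZII averages to -1. Key observation: gates 20-25 undo each other exactly, leaving only the rest of the circuit to track.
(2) |1000> carries amplitude sqrt(2)*I/2 in the final state.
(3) The probability of measuring |1100> is 0.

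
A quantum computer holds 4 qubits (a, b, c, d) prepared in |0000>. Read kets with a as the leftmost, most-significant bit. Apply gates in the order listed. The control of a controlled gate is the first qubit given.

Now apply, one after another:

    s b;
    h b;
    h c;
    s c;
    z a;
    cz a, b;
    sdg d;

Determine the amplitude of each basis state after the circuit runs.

The resulting statevector has amplitude 1/2 on |0000>, I/2 on |0010>, 1/2 on |0100>, I/2 on |0110>, and 0 on every other basis state.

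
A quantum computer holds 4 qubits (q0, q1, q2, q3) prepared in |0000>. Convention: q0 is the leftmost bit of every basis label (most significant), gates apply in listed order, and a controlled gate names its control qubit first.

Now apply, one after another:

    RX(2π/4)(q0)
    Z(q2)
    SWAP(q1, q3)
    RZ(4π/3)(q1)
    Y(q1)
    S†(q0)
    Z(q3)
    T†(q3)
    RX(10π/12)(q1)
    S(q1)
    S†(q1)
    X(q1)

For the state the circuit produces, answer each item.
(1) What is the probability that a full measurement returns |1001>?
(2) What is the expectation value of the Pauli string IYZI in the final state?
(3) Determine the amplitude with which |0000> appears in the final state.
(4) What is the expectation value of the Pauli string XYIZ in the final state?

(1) Outcome |1001> occurs with probability 0. Key observation: gates 10-11 undo each other exactly, leaving only the rest of the circuit to track.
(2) The observable IYZI averages to -1/2.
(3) The amplitude on |0000> is (1 - sqrt(3))*exp(5*I*pi/6)/4.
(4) The expectation value of XYIZ is 1/2.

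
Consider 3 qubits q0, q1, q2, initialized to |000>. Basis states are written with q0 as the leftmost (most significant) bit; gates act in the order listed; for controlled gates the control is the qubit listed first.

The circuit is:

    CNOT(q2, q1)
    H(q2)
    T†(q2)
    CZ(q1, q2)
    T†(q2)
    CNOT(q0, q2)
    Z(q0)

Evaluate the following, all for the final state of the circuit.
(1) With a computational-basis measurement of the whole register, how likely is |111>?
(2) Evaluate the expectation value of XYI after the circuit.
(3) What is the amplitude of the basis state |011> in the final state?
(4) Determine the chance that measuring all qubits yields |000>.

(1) Outcome |111> occurs with probability 0.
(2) In the final state, XYI has expectation 0.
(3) |011> carries amplitude 0 in the final state.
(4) Outcome |000> occurs with probability 1/2.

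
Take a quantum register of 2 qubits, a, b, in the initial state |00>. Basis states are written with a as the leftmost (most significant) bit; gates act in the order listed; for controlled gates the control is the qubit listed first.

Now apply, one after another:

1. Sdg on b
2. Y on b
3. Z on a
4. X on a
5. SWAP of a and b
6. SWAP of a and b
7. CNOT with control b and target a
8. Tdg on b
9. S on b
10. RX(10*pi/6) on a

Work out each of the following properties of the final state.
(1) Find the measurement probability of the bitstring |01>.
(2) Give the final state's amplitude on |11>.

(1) Outcome |01> occurs with probability 3/4.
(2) The final state's coefficient on |11> equals exp(I*pi/4)/2.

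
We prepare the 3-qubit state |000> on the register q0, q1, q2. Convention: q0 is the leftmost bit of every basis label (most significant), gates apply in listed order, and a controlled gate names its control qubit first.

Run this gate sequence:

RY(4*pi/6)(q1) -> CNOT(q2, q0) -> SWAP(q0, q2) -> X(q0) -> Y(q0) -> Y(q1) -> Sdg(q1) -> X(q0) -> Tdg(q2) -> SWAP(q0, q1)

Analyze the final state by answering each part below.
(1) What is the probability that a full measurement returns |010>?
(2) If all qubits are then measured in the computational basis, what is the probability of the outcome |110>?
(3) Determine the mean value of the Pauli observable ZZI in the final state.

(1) Outcome |010> occurs with probability 3/4.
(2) A full measurement returns |110> with probability 1/4.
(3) In the final state, ZZI has expectation -1/2.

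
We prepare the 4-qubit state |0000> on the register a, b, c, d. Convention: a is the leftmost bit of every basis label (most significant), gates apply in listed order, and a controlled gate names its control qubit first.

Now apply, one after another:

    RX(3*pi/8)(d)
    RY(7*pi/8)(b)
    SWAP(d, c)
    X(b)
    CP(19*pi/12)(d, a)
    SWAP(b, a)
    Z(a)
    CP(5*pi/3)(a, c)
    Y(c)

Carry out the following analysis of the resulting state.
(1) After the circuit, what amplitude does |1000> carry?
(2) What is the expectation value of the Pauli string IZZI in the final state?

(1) The final state's coefficient on |1000> equals (-sqrt(sqrt(2) + 2) + sqrt(2))*exp(2*I*pi/3)/4.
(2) The expectation value of IZZI is -sqrt(2 - sqrt(2))/2.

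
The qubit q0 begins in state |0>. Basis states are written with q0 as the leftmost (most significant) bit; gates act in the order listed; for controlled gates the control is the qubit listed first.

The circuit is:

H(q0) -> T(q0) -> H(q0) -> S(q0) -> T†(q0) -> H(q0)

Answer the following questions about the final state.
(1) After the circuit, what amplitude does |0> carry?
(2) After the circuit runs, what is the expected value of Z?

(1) The amplitude on |0> is sqrt(2)*(1 - I)*(1 + (1 + I)*exp(I*pi/4))/4.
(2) The expectation value of Z is 1/2.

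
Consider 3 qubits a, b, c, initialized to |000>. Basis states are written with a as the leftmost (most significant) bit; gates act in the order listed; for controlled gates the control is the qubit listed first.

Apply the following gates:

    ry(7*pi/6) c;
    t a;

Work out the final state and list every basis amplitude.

After the circuit, the state carries amplitude -sqrt(6)/4 + sqrt(2)/4 on |000>, sqrt(2)/4 + sqrt(6)/4 on |001>, and 0 on every other basis state.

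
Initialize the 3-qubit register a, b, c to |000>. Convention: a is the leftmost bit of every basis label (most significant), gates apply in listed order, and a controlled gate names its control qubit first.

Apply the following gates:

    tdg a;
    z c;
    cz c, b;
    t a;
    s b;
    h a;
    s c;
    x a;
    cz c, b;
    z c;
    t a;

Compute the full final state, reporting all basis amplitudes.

The resulting statevector has amplitude sqrt(2)/2 on |000>, sqrt(2)*exp(I*pi/4)/2 on |100>, and 0 on every other basis state.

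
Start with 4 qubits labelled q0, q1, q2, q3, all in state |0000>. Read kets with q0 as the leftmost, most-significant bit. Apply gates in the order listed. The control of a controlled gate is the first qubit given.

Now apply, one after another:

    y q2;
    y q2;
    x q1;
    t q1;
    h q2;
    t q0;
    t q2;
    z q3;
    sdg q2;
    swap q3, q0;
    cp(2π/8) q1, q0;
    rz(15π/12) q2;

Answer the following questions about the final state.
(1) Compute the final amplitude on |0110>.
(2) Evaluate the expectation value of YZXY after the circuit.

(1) |0110> carries amplitude sqrt(2)*exp(5*I*pi/8)/2 in the final state.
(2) The expectation value of YZXY is 0.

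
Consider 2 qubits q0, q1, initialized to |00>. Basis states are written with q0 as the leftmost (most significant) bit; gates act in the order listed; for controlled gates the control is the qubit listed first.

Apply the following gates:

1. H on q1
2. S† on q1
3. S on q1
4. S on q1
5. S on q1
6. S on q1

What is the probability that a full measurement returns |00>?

The probability of measuring |00> is 1/2. Key observation: the block from step 3 through step 6 cancels to the identity and can be dropped.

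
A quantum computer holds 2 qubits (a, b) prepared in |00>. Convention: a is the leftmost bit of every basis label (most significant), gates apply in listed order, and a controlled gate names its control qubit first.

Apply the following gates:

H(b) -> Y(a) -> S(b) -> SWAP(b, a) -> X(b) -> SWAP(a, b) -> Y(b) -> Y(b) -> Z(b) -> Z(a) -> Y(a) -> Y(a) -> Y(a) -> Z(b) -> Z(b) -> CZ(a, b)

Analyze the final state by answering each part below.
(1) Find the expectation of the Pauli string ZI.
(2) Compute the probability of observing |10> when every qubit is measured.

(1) In the final state, ZI has expectation -1.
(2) A full measurement returns |10> with probability 1/2.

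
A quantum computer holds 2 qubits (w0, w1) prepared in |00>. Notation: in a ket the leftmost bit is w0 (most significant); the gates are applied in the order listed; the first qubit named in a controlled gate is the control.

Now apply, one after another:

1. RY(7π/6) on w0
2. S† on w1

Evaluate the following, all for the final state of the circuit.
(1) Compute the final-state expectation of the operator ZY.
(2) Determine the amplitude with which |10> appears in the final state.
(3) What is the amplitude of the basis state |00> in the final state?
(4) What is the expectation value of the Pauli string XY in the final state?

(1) The expectation value of ZY is 0.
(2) The final state's coefficient on |10> equals sqrt(2)/4 + sqrt(6)/4.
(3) |00> carries amplitude -sqrt(6)/4 + sqrt(2)/4 in the final state.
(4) In the final state, XY has expectation 0.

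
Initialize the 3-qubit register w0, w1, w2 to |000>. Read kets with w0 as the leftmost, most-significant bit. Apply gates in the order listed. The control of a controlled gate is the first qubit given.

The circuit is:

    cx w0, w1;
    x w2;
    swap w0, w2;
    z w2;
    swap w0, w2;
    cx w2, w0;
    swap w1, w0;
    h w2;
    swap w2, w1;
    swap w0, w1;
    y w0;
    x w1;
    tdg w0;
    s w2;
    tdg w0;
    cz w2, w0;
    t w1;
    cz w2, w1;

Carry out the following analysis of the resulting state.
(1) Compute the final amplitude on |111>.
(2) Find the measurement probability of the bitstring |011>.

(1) The final state's coefficient on |111> equals sqrt(2)*exp(3*I*pi/4)/2.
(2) Outcome |011> occurs with probability 1/2.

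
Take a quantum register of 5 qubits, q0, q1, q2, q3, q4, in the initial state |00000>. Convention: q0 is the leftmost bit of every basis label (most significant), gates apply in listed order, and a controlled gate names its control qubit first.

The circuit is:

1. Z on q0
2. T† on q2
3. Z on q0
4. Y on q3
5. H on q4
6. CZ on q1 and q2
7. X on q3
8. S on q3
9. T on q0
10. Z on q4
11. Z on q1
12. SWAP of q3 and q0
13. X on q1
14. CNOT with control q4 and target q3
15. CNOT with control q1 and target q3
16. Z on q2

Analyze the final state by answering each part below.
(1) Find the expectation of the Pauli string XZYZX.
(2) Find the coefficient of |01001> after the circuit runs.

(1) The expectation value of XZYZX is 0.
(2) The final state's coefficient on |01001> equals -sqrt(2)*I/2.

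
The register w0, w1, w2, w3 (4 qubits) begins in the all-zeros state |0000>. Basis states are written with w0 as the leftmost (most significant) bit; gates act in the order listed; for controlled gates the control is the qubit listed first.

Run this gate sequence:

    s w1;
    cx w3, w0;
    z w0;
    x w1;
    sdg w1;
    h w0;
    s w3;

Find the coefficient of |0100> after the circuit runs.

The final state's coefficient on |0100> equals -sqrt(2)*I/2.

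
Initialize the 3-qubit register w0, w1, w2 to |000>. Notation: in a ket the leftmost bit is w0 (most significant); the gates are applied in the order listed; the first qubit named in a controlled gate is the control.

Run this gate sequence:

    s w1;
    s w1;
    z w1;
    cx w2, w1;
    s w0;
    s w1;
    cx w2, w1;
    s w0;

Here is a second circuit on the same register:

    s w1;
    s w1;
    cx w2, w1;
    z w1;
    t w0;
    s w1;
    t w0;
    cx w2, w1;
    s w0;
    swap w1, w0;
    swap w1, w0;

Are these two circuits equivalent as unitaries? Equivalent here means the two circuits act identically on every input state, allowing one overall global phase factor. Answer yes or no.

No: there is an input state on which the two circuits produce genuinely different outputs (not merely differing by a phase).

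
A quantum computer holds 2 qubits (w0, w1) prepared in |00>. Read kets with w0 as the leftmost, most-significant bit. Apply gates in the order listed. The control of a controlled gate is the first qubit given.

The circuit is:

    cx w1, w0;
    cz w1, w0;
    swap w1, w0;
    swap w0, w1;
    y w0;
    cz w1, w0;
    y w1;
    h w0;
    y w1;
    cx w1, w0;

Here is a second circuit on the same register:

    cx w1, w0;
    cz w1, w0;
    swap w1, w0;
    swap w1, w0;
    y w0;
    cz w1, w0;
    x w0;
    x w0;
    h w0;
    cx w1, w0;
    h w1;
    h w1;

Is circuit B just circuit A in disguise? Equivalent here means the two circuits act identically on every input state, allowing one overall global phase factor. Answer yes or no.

Yes: on every input state the two circuits agree up to one overall phase factor.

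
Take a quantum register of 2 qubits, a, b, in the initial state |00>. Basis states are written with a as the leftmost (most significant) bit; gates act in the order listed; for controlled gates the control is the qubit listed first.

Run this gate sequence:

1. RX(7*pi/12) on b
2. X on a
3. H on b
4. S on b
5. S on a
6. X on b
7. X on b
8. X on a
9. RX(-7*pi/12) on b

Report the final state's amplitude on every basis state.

After the circuit, the state carries amplitude (1 - I)*(sqrt(3) + sqrt(2)*I)/4 on |00>, -(1 - I)*(sqrt(2) + I)/4 on |01>, 0 on |10>, 0 on |11>.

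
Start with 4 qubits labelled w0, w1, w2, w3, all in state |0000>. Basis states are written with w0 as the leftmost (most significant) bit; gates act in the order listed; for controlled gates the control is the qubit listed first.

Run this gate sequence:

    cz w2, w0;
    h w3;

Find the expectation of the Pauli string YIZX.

The observable YIZX averages to 0.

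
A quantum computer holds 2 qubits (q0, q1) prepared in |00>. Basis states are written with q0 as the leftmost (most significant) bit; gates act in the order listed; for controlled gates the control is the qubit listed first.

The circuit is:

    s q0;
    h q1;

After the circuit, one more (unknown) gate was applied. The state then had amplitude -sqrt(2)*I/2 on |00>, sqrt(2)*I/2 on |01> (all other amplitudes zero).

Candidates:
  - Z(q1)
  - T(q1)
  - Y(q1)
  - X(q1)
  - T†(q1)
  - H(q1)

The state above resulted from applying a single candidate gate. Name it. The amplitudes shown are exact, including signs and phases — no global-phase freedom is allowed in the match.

It was Y(q1) that produced the state shown.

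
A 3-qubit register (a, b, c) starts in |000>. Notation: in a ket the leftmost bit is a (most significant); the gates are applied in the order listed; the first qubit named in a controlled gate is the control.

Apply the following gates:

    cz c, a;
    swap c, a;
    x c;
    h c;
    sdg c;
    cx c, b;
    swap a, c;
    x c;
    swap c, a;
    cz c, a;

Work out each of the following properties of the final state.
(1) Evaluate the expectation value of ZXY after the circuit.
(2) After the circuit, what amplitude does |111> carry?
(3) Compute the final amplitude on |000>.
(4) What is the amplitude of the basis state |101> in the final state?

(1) In the final state, ZXY has expectation 1.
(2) The amplitude on |111> is -sqrt(2)*I/2.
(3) |000> carries amplitude 0 in the final state.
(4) The final state's coefficient on |101> equals 0.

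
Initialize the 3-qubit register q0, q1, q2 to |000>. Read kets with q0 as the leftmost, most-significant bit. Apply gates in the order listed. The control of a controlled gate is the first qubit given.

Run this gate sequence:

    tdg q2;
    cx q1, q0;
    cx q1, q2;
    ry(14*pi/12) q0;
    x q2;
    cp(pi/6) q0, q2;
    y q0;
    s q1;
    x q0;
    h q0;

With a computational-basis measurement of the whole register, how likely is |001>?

A full measurement returns |001> with probability sqrt(3)/8 + 1/2.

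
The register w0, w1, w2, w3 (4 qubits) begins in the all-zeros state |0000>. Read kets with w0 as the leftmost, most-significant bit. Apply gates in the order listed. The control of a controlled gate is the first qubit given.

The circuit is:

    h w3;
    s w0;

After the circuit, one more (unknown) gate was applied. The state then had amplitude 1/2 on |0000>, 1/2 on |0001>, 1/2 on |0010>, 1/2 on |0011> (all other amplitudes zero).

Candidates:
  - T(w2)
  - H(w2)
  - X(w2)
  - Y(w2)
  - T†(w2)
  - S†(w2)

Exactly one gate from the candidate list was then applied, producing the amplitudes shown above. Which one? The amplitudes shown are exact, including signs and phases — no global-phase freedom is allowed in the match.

The unique candidate consistent with the amplitudes is H(w2).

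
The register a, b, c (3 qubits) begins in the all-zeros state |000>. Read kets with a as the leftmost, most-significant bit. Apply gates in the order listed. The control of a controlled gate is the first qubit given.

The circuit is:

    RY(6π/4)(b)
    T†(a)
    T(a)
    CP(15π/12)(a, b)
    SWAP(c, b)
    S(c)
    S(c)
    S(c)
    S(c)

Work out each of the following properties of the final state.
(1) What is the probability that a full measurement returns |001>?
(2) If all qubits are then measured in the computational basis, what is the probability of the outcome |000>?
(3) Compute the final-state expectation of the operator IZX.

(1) The probability of measuring |001> is 1/2. Key observation: steps 6-9 multiply out to the identity, so the circuit reduces to the remaining gates.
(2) The probability of measuring |000> is 1/2.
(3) In the final state, IZX has expectation -1.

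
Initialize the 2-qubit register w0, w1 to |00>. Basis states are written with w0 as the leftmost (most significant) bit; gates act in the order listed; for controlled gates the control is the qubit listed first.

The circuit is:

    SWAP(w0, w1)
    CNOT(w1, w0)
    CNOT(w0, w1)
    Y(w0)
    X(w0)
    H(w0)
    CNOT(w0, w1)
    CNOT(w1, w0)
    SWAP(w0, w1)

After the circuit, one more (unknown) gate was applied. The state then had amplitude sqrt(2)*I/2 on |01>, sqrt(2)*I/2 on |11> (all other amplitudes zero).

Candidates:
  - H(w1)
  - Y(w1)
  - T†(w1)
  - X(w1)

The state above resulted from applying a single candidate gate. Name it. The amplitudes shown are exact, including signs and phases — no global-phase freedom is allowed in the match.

The unique candidate consistent with the amplitudes is X(w1).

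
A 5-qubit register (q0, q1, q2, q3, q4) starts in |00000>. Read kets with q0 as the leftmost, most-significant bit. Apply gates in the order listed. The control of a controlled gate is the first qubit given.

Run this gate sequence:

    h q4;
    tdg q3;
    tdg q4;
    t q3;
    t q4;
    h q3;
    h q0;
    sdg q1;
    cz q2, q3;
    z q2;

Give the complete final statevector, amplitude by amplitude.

The final amplitudes are sqrt(2)/4 on |00000>, sqrt(2)/4 on |00001>, sqrt(2)/4 on |00010>, sqrt(2)/4 on |00011>, sqrt(2)/4 on |10000>, sqrt(2)/4 on |10001>, sqrt(2)/4 on |10010>, sqrt(2)/4 on |10011>, and 0 on every other basis state.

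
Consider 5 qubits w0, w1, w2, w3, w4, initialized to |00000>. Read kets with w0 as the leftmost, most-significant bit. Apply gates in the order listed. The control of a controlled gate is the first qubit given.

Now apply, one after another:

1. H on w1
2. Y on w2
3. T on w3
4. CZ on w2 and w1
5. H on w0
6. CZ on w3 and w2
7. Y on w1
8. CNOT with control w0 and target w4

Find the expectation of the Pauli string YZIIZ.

The expectation value of YZIIZ is 0.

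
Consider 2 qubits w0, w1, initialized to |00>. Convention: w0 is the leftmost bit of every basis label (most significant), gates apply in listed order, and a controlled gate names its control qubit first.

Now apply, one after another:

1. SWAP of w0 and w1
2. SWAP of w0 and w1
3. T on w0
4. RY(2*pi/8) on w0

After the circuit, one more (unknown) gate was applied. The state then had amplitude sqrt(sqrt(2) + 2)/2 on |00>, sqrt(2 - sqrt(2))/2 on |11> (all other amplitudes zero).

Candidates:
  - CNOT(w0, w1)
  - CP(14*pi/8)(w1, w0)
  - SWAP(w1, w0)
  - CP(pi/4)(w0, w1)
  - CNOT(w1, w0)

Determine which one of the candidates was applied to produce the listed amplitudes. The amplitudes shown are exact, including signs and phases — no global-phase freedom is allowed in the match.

The applied gate was CNOT(w0, w1). Key observation: gates 1-2 undo each other exactly, leaving only the rest of the circuit to track.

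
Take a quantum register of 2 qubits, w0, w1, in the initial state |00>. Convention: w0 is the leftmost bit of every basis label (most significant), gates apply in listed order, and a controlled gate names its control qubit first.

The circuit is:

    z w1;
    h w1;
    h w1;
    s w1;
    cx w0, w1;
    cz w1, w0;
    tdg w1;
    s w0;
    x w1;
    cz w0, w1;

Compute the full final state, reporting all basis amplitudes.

The resulting statevector has amplitude 1 on |01>, and 0 on every other basis state.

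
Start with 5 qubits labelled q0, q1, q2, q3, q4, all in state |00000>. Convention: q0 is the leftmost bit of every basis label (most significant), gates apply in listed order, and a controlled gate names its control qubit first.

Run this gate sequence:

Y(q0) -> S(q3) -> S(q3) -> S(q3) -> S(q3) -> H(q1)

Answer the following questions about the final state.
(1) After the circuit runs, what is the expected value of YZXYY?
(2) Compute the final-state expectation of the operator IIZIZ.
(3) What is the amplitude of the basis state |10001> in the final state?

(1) The observable YZXYY averages to 0.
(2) The observable IIZIZ averages to 1.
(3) |10001> carries amplitude 0 in the final state.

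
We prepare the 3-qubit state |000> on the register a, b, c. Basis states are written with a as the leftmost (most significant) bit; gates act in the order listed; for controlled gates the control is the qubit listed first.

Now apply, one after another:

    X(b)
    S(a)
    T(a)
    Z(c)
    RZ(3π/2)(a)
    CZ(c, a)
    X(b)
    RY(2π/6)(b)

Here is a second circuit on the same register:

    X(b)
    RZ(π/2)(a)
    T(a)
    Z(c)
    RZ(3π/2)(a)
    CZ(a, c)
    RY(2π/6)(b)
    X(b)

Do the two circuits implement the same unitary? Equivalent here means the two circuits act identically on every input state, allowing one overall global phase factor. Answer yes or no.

No, they are not equivalent — no single phase factor reconciles the two unitaries.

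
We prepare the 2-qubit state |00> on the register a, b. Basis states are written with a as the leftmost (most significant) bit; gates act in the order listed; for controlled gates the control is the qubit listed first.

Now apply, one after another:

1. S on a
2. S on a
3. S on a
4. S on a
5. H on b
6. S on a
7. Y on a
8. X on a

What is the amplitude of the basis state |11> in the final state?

|11> carries amplitude 0 in the final state. Key observation: the block from step 1 through step 4 cancels to the identity and can be dropped.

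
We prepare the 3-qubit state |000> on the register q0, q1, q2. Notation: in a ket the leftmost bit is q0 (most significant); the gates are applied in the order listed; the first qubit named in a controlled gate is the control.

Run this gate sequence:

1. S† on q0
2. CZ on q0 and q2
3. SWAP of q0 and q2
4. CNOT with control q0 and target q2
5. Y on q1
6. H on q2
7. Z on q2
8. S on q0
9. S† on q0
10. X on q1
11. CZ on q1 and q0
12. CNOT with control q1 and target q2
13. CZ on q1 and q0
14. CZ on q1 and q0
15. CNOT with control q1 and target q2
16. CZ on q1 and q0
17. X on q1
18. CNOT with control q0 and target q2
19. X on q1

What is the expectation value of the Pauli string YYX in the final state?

In the final state, YYX has expectation 0. Key observation: the block from step 10 through step 17 cancels to the identity and can be dropped.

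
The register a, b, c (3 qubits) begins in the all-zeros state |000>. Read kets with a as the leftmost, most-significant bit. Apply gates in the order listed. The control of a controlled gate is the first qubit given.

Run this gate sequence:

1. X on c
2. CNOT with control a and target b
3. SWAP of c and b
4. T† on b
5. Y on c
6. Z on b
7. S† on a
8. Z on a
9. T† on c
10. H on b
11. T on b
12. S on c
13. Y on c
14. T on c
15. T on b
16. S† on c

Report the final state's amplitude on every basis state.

The final amplitudes are -sqrt(2)/2 on |000>, sqrt(2)*I/2 on |010>, and 0 on every other basis state.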